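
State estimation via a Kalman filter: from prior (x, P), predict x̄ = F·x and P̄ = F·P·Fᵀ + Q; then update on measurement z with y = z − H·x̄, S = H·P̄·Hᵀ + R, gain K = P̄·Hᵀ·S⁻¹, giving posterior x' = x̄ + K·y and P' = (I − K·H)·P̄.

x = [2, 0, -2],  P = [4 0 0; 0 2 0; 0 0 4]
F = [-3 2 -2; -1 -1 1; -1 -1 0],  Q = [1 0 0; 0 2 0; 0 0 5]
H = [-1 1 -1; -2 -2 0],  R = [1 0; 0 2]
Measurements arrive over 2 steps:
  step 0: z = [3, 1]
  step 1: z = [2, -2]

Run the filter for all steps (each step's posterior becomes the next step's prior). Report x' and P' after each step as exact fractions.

step 0: x' = [-5759/5145, 836/1715, -862/735], P' = [12308/5145 -3742/1715 -3011/735; -3742/1715 4224/1715 1024/245; -3011/735 1024/245 872/105]
step 1: x' = [5734319/5166069, -67457/5166069, -13165459/5166069], P' = [5977193/5166069 -4749869/5166069 -9087040/5166069; -4749869/5166069 6060782/5166069 9166519/5166069; -9087040/5166069 9166519/5166069 19838435/5166069]

step 0: x̄ = F·x = [-2, -4, -2]
step 0: P̄ = F·P·Fᵀ + Q = [61 0 8; 0 12 6; 8 6 11]
step 0: y = z − H·x̄ = [3, -11]
step 0: S = H·P̄·Hᵀ + R = [89 126; 126 294]
step 0: K = P̄·Hᵀ·S⁻¹ = [-117/245 -1082/5145; 114/245 -482/1715; -1/35 -61/735]
step 0: x' = x̄ + K·y = [-5759/5145, 836/1715, -862/735]
step 0: P' = (I − K·H)·P̄ = [12308/5145 -3742/1715 -3011/735; -3742/1715 4224/1715 1024/245; -3011/735 1024/245 872/105]
step 1: x̄ = F·x = [34361/5145, -2783/5145, 3251/5145]
step 1: P̄ = F·P·Fᵀ + Q = [47273/5145 21991/5145 1208/5145; 21991/5145 54692/5145 2101/5145; 1208/5145 2101/5145 28253/5145]
step 1: y = z − H·x̄ = [3379/343, 17622/1715]
step 1: S = H·P̄·Hᵀ + R = [5973/343 -548/343; -548/343 198026/1715]
step 1: K = P̄·Hᵀ·S⁻¹ = [-546674/1722023 -409108/1722023; 548044/1722023 -436971/1722023; -528292/1722023 -26493/1722023]
step 1: x' = x̄ + K·y = [5734319/5166069, -67457/5166069, -13165459/5166069]
step 1: P' = (I − K·H)·P̄ = [5977193/5166069 -4749869/5166069 -9087040/5166069; -4749869/5166069 6060782/5166069 9166519/5166069; -9087040/5166069 9166519/5166069 19838435/5166069]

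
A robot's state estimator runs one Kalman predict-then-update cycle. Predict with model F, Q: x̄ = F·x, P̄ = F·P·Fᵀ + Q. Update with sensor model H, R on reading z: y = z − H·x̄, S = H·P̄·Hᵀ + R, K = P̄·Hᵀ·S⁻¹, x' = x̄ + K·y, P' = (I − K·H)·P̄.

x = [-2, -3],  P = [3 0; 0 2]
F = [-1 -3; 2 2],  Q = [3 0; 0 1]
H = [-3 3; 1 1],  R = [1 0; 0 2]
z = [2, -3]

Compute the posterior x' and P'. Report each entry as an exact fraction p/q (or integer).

x̄ = F·x = [11, -10]
P̄ = F·P·Fᵀ + Q = [24 -18; -18 21]
y = z − H·x̄ = [65, -4]
S = H·P̄·Hᵀ + R = [730 -9; -9 11]
K = P̄·Hᵀ·S⁻¹ = [-1332/7949 3246/7949; 1314/7949 3243/7949]
x' = x̄ + K·y = [-12125/7949, -7052/7949]
P' = (I − K·H)·P̄ = [3468/7949 3024/7949; 3024/7949 3462/7949]

x' = [-12125/7949, -7052/7949]
P' = [3468/7949 3024/7949; 3024/7949 3462/7949]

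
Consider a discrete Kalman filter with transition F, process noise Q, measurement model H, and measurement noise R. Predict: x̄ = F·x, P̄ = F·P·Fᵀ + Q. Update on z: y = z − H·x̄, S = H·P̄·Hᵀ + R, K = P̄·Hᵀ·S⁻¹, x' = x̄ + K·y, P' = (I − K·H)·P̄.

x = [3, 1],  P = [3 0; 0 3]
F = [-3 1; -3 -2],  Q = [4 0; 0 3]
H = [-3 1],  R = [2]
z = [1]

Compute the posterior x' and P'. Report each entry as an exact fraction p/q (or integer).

x̄ = F·x = [-8, -11]
P̄ = F·P·Fᵀ + Q = [34 21; 21 42]
y = z − H·x̄ = [-12]
S = H·P̄·Hᵀ + R = [224]
K = P̄·Hᵀ·S⁻¹ = [-81/224; -3/32]
x' = x̄ + K·y = [-205/56, -79/8]
P' = (I − K·H)·P̄ = [1055/224 429/32; 429/32 1281/32]

x' = [-205/56, -79/8]
P' = [1055/224 429/32; 429/32 1281/32]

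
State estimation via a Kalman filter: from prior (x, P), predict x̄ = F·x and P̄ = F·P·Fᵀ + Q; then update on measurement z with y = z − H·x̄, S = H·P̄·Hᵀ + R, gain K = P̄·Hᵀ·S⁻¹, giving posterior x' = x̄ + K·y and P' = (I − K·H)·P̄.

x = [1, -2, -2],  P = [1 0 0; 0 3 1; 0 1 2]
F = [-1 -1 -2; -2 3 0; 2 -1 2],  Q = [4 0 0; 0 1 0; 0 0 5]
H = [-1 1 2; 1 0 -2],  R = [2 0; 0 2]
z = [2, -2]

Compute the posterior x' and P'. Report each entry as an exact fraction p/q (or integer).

x' = [-346/1365, -212/273, 1411/1365]
P' = [6122/1365 -254/273 1056/455; -254/273 964/273 -122/91; 1056/455 -122/91 2272/1365]

x̄ = F·x = [5, -8, 0]
P̄ = F·P·Fᵀ + Q = [20 -13 -7; -13 32 -7; -7 -7 16]
y = z − H·x̄ = [15, -7]
S = H·P̄·Hᵀ + R = [144 -111; -111 114]
K = P̄·Hᵀ·S⁻¹ = [-176/455 -107/1365; 81/91 239/273; -227/1365 -688/1365]
x' = x̄ + K·y = [-346/1365, -212/273, 1411/1365]
P' = (I − K·H)·P̄ = [6122/1365 -254/273 1056/455; -254/273 964/273 -122/91; 1056/455 -122/91 2272/1365]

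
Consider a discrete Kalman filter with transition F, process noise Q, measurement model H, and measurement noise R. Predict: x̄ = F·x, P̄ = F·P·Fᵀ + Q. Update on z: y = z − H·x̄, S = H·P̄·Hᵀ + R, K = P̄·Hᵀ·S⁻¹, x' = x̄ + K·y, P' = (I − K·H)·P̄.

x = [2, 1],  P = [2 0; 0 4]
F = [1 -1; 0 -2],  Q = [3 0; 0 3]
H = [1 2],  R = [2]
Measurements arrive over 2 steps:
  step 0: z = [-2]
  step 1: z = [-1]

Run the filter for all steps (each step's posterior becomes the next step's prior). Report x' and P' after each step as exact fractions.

step 0: x̄ = F·x = [1, -2]
step 0: P̄ = F·P·Fᵀ + Q = [9 8; 8 19]
step 0: y = z − H·x̄ = [1]
step 0: S = H·P̄·Hᵀ + R = [119]
step 0: K = P̄·Hᵀ·S⁻¹ = [25/119; 46/119]
step 0: x' = x̄ + K·y = [144/119, -192/119]
step 0: P' = (I − K·H)·P̄ = [446/119 -198/119; -198/119 145/119]
step 1: x̄ = F·x = [48/17, 384/119]
step 1: P̄ = F·P·Fᵀ + Q = [192/17 98/17; 98/17 937/119]
step 1: y = z − H·x̄ = [-1223/119]
step 1: S = H·P̄·Hᵀ + R = [8074/119]
step 1: K = P̄·Hᵀ·S⁻¹ = [1358/4037; 1280/4037]
step 1: x' = x̄ + K·y = [-2558/4037, -128/4037]
step 1: P' = (I − K·H)·P̄ = [14600/4037 -5942/4037; -5942/4037 4251/4037]

step 0: x' = [144/119, -192/119], P' = [446/119 -198/119; -198/119 145/119]
step 1: x' = [-2558/4037, -128/4037], P' = [14600/4037 -5942/4037; -5942/4037 4251/4037]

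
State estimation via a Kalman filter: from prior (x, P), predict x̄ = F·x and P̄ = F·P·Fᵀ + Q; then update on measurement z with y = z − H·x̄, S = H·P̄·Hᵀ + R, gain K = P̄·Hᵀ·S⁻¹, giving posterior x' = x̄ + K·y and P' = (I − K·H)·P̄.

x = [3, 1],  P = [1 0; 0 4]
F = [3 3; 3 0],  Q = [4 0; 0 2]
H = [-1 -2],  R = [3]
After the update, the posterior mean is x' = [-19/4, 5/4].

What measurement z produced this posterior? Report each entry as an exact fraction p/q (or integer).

x̄ = F·x = [12, 9]
P̄ = F·P·Fᵀ + Q = [49 9; 9 11]
S = H·P̄·Hᵀ + R = [132]
K = P̄·Hᵀ·S⁻¹ = [-67/132; -31/132]
x' − x̄ = [-67/4, -31/4] = K·y
y = (KᵀK)⁻¹·Kᵀ·(x' − x̄) = [33]
z = y + H·x̄ = [33] + [-30] = [3]

z = [3]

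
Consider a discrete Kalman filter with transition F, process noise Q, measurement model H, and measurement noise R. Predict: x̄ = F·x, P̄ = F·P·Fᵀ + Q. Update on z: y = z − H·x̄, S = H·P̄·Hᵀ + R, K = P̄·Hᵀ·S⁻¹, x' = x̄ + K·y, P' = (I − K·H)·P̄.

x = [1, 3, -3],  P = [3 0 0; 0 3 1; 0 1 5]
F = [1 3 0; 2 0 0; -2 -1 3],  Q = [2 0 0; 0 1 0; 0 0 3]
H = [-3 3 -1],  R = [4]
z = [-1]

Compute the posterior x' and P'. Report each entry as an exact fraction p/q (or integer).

x̄ = F·x = [10, 2, -14]
P̄ = F·P·Fᵀ + Q = [32 6 -6; 6 13 -12; -6 -12 57]
y = z − H·x̄ = [9]
S = H·P̄·Hᵀ + R = [394]
K = P̄·Hᵀ·S⁻¹ = [-36/197; 33/394; -75/394]
x' = x̄ + K·y = [1646/197, 1085/394, -6191/394]
P' = (I − K·H)·P̄ = [3712/197 2370/197 -3882/197; 2370/197 4033/394 -2253/394; -3882/197 -2253/394 16833/394]

x' = [1646/197, 1085/394, -6191/394]
P' = [3712/197 2370/197 -3882/197; 2370/197 4033/394 -2253/394; -3882/197 -2253/394 16833/394]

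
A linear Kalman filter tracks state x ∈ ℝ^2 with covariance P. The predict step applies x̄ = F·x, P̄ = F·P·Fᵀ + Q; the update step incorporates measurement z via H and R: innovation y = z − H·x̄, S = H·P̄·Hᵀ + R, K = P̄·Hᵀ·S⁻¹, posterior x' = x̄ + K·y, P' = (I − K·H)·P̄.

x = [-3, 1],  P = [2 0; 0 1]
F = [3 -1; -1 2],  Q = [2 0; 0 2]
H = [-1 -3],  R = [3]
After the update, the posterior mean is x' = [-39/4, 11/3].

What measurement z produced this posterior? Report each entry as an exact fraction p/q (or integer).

x̄ = F·x = [-10, 5]
P̄ = F·P·Fᵀ + Q = [21 -8; -8 8]
S = H·P̄·Hᵀ + R = [48]
K = P̄·Hᵀ·S⁻¹ = [1/16; -1/3]
x' − x̄ = [1/4, -4/3] = K·y
y = (KᵀK)⁻¹·Kᵀ·(x' − x̄) = [4]
z = y + H·x̄ = [4] + [-5] = [-1]

z = [-1]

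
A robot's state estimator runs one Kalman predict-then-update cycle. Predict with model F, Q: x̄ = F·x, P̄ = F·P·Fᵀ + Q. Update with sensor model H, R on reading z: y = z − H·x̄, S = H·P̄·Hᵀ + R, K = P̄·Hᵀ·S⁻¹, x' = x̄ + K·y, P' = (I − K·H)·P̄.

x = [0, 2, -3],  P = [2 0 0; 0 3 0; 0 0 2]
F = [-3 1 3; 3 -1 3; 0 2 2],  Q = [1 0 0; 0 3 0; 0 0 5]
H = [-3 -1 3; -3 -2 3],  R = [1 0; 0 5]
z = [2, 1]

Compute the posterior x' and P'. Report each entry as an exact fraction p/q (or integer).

x' = [-7157/2951, -799/2951, -5596/2951]
P' = [137053/5902 -6429/5902 134127/5902; -6429/5902 15402/2951 2766/2951; 134127/5902 2766/2951 68195/2951]

x̄ = F·x = [-7, -11, -2]
P̄ = F·P·Fᵀ + Q = [40 -3 18; -3 42 6; 18 6 25]
y = z − H·x̄ = [-24, -36]
S = H·P̄·Hᵀ + R = [250 264; 264 326]
K = P̄·Hᵀ·S⁻¹ = [-2349/5902 408/2951; 5079/5902 -5145/5902; 1257/5902 -855/5902]
x' = x̄ + K·y = [-7157/2951, -799/2951, -5596/2951]
P' = (I − K·H)·P̄ = [137053/5902 -6429/5902 134127/5902; -6429/5902 15402/2951 2766/2951; 134127/5902 2766/2951 68195/2951]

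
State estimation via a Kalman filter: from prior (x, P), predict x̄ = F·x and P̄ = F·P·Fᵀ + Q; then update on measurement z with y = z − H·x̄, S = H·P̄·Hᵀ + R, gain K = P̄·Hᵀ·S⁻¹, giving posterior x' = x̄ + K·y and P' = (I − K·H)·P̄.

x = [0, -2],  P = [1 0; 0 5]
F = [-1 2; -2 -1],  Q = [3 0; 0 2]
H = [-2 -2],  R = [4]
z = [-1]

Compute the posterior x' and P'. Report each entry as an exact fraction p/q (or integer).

x' = [-2, 19/8]
P' = [56/5 -52/5; -52/5 211/20]

x̄ = F·x = [-4, 2]
P̄ = F·P·Fᵀ + Q = [24 -8; -8 11]
y = z − H·x̄ = [-5]
S = H·P̄·Hᵀ + R = [80]
K = P̄·Hᵀ·S⁻¹ = [-2/5; -3/40]
x' = x̄ + K·y = [-2, 19/8]
P' = (I − K·H)·P̄ = [56/5 -52/5; -52/5 211/20]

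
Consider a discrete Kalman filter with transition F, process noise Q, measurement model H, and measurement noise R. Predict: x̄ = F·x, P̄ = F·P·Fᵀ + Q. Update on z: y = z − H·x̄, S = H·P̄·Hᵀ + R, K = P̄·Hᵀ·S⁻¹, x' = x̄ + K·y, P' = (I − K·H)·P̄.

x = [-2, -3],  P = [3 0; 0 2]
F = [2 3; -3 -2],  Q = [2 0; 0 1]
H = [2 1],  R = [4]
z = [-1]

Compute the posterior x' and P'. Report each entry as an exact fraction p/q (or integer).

x̄ = F·x = [-13, 12]
P̄ = F·P·Fᵀ + Q = [32 -30; -30 36]
y = z − H·x̄ = [13]
S = H·P̄·Hᵀ + R = [48]
K = P̄·Hᵀ·S⁻¹ = [17/24; -1/2]
x' = x̄ + K·y = [-91/24, 11/2]
P' = (I − K·H)·P̄ = [95/12 -13; -13 24]

x' = [-91/24, 11/2]
P' = [95/12 -13; -13 24]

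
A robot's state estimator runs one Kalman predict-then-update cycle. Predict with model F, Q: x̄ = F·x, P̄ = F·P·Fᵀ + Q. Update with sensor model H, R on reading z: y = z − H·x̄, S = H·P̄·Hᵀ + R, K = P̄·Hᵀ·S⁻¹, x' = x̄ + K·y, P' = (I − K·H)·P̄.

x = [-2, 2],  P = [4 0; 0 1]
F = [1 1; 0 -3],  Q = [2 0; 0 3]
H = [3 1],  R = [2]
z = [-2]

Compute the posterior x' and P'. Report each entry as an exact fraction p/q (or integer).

x̄ = F·x = [0, -6]
P̄ = F·P·Fᵀ + Q = [7 -3; -3 12]
y = z − H·x̄ = [4]
S = H·P̄·Hᵀ + R = [59]
K = P̄·Hᵀ·S⁻¹ = [18/59; 3/59]
x' = x̄ + K·y = [72/59, -342/59]
P' = (I − K·H)·P̄ = [89/59 -231/59; -231/59 699/59]

x' = [72/59, -342/59]
P' = [89/59 -231/59; -231/59 699/59]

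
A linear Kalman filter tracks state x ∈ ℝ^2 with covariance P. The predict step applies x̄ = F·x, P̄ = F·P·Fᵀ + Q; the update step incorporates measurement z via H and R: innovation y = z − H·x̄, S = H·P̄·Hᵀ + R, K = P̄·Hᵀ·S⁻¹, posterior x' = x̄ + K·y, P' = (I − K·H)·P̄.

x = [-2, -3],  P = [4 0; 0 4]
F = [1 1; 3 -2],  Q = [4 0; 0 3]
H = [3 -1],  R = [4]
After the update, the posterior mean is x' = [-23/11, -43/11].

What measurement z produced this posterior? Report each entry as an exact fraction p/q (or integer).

x̄ = F·x = [-5, 0]
P̄ = F·P·Fᵀ + Q = [12 4; 4 55]
S = H·P̄·Hᵀ + R = [143]
K = P̄·Hᵀ·S⁻¹ = [32/143; -43/143]
x' − x̄ = [32/11, -43/11] = K·y
y = (KᵀK)⁻¹·Kᵀ·(x' − x̄) = [13]
z = y + H·x̄ = [13] + [-15] = [-2]

z = [-2]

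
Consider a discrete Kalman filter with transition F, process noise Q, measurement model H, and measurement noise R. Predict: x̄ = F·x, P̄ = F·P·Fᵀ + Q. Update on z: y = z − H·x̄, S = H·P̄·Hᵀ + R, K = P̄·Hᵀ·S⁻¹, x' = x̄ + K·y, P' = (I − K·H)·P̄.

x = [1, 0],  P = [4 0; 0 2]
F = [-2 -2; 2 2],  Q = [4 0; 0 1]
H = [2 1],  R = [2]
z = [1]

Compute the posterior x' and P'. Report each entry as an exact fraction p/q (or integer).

x' = [10/43, 17/43]
P' = [180/43 -296/43; -296/43 546/43]

x̄ = F·x = [-2, 2]
P̄ = F·P·Fᵀ + Q = [28 -24; -24 25]
y = z − H·x̄ = [3]
S = H·P̄·Hᵀ + R = [43]
K = P̄·Hᵀ·S⁻¹ = [32/43; -23/43]
x' = x̄ + K·y = [10/43, 17/43]
P' = (I − K·H)·P̄ = [180/43 -296/43; -296/43 546/43]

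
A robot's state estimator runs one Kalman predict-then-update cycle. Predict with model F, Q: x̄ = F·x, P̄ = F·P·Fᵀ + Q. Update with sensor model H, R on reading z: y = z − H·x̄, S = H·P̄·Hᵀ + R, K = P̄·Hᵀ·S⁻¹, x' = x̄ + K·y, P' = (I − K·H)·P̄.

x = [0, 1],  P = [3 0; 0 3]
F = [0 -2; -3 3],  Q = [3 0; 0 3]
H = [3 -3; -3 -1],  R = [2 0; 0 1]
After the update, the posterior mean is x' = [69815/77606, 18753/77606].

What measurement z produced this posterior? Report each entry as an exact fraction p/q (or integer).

x̄ = F·x = [-2, 3]
P̄ = F·P·Fᵀ + Q = [15 -18; -18 57]
S = H·P̄·Hᵀ + R = [974 -72; -72 85]
K = P̄·Hᵀ·S⁻¹ = [6471/77606 -9585/38803; -19341/77606 -9561/38803]
x' − x̄ = [225027/77606, -214065/77606] = K·y
y = (KᵀK)⁻¹·Kᵀ·(x' − x̄) = [17, -6]
z = y + H·x̄ = [17, -6] + [-15, 3] = [2, -3]

z = [2, -3]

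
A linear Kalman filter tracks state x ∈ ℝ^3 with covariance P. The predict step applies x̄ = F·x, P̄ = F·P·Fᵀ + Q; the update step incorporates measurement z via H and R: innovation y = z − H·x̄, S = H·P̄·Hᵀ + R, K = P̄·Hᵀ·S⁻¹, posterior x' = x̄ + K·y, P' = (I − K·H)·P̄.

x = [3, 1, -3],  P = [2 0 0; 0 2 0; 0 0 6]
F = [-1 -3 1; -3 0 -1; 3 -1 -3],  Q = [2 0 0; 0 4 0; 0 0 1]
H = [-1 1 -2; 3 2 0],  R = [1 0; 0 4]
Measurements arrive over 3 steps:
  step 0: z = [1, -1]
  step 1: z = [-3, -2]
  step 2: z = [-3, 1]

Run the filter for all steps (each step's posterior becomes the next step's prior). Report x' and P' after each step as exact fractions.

step 0: x' = [-15219/12310, 7303/6155, 18607/24620], P' = [51903/6155 -74942/6155 -126609/12310; -74942/6155 114128/6155 94353/6155; -126609/12310 94353/6155 320847/24620]
step 1: x' = [-1450623910/2658256547, -335550976/7974769641, 4634391916/2658256547], P' = [3137594452/2658256547 -3607479368/2658256547 -3270081152/2658256547; -3607479368/2658256547 18921768554/7974769641 4807988894/2658256547; -3270081152/2658256547 4807988894/2658256547 4577327461/2658256547]
step 2: x' = [720729272908359/314733682611695, -870452068934117/314733682611695, -330207841588143/314733682611695], P' = [370371997476412/314733682611695 -425659950922236/314733682611695 -385544711272304/314733682611695; -425659950922236/314733682611695 744562517738088/314733682611695 566814919738002/314733682611695; -385544711272304/314733682611695 566814919738002/314733682611695 539285549912853/314733682611695]

step 0: x̄ = F·x = [-9, -6, 17]
step 0: P̄ = F·P·Fᵀ + Q = [28 0 -18; 0 28 0; -18 0 75]
step 0: y = z − H·x̄ = [32, 38]
step 0: S = H·P̄·Hᵀ + R = [285 80; 80 368]
step 0: K = P̄·Hᵀ·S⁻¹ = [-236/6155 1165/4924; 364/6155 343/2462; -2766/6155 -483/9848]
step 0: x' = x̄ + K·y = [-15219/12310, 7303/6155, 18607/24620]
step 0: P' = (I − K·H)·P̄ = [51903/6155 -74942/6155 -126609/12310; -74942/6155 114128/6155 94353/6155; -126609/12310 94353/6155 320847/24620]
step 1: x̄ = F·x = [-38591/24620, 72707/24620, -176347/24620]
step 1: P̄ = F·P·Fᵀ + Q = [1129663/24620 -757251/24620 3682291/24620; -757251/24620 768527/24620 -2947167/24620; 3682291/24620 -2947167/24620 13858267/24620]
step 1: y = z − H·x̄ = [-134463/6155, -78881/24620]
step 1: S = H·P̄·Hᵀ + R = [21347053/6155 -3228566/6155; -3228566/6155 4252543/24620]
step 1: K = P̄·Hᵀ·S⁻¹ = [-204911516/2658256547 549456155/2658256547; 896273294/7974769641 1344055699/7974769641; -1076584876/2658256547 -48566417/2658256547]
step 1: x' = x̄ + K·y = [-1450623910/2658256547, -335550976/7974769641, 4634391916/2658256547]
step 1: P' = (I − K·H)·P̄ = [3137594452/2658256547 -3607479368/2658256547 -3270081152/2658256547; -3607479368/2658256547 18921768554/7974769641 4807988894/2658256547; -3270081152/2658256547 4807988894/2658256547 4577327461/2658256547]
step 2: x̄ = F·x = [6420566802/2658256547, -282520186/2658256547, -54429591458/7974769641]
step 2: P̄ = F·P·Fᵀ + Q = [25844093401/2658256547 -6667729431/2658256547 43480261999/2658256547; -6667729431/2658256547 23828216805/2658256547 -40141303807/2658256547; 43480261999/2658256547 -40141303807/2658256547 563262240770/7974769641]
step 2: y = z − H·x̄ = [-112674230875/7974769641, -16038403487/2658256547]
step 2: S = H·P̄·Hᵀ + R = [3453505829597/7974769641 -136859932790/2658256547; -136859932790/2658256547 258529980845/2658256547]
step 2: K = P̄·Hᵀ·S⁻¹ = [-4988505170808/62946736522339 64949022646191/314733682611695; 7318525836864/62946736522339 53036295677367/314733682611695; -25242293763080/62946736522339 -5751073585227/314733682611695]
step 2: x' = x̄ + K·y = [720729272908359/314733682611695, -870452068934117/314733682611695, -330207841588143/314733682611695]
step 2: P' = (I − K·H)·P̄ = [370371997476412/314733682611695 -425659950922236/314733682611695 -385544711272304/314733682611695; -425659950922236/314733682611695 744562517738088/314733682611695 566814919738002/314733682611695; -385544711272304/314733682611695 566814919738002/314733682611695 539285549912853/314733682611695]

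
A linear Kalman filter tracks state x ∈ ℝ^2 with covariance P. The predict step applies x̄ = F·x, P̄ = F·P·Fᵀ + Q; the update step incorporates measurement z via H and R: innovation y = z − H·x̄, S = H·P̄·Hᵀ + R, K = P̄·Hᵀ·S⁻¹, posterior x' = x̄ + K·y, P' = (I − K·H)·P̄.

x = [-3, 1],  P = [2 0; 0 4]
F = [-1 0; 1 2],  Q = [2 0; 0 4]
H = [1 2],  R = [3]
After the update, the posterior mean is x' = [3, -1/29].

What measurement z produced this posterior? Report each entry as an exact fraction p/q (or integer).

z = [3]

x̄ = F·x = [3, -1]
P̄ = F·P·Fᵀ + Q = [4 -2; -2 22]
S = H·P̄·Hᵀ + R = [87]
K = P̄·Hᵀ·S⁻¹ = [0; 14/29]
x' − x̄ = [0, 28/29] = K·y
y = (KᵀK)⁻¹·Kᵀ·(x' − x̄) = [2]
z = y + H·x̄ = [2] + [1] = [3]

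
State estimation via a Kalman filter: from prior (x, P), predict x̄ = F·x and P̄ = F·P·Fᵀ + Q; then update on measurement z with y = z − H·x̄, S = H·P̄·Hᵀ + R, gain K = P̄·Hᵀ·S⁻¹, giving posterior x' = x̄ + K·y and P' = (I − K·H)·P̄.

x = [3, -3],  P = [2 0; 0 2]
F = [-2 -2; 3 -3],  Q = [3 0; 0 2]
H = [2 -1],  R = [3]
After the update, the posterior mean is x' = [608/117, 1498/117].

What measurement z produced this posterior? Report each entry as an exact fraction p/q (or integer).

x̄ = F·x = [0, 18]
P̄ = F·P·Fᵀ + Q = [19 0; 0 38]
S = H·P̄·Hᵀ + R = [117]
K = P̄·Hᵀ·S⁻¹ = [38/117; -38/117]
x' − x̄ = [608/117, -608/117] = K·y
y = (KᵀK)⁻¹·Kᵀ·(x' − x̄) = [16]
z = y + H·x̄ = [16] + [-18] = [-2]

z = [-2]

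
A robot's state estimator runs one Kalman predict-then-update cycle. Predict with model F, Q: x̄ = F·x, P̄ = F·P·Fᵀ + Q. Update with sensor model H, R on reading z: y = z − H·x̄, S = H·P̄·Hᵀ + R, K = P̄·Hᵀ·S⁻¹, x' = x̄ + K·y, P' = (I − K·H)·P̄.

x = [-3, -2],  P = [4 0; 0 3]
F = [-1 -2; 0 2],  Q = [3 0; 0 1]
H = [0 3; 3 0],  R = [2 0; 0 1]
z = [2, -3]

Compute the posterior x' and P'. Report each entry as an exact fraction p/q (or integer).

x̄ = F·x = [7, -4]
P̄ = F·P·Fᵀ + Q = [19 -12; -12 13]
y = z − H·x̄ = [14, -24]
S = H·P̄·Hᵀ + R = [119 -108; -108 172]
K = P̄·Hᵀ·S⁻¹ = [-9/2201 2895/8804; 705/2201 -18/2201]
x' = x̄ + K·y = [-2089/2201, 1498/2201]
P' = (I − K·H)·P̄ = [965/8804 -6/2201; -6/2201 470/2201]

x' = [-2089/2201, 1498/2201]
P' = [965/8804 -6/2201; -6/2201 470/2201]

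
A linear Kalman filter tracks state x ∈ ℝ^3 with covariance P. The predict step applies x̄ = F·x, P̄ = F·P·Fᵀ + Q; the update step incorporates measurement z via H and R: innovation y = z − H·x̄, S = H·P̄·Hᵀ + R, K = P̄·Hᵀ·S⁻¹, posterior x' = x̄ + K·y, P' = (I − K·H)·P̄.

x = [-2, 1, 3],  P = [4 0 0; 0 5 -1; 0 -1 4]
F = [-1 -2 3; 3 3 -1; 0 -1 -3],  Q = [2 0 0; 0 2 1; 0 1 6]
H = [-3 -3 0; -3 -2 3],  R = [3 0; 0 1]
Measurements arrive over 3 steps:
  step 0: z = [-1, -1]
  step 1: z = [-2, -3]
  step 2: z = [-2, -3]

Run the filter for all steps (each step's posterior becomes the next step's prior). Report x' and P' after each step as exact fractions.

step 0: x' = [-6167/3214, 3500/1607, -2649/3214], P' = [712031/25712 -45049/1607 228851/25712; -45049/1607 92241/3214 -28275/3214; 228851/25712 -28275/3214 79999/25712]
step 1: x' = [-269553053/1123438049, 1038041035/1123438049, -688808596/1123438049], P' = [6511422283/1123438049 -6112895468/1123438049 2425468393/1123438049; -6112895468/1123438049 6073792078/1123438049 -2057316374/1123438049; 2425468393/1123438049 -2057316374/1123438049 1170943040/1123438049]
step 2: x' = [-14151177777913/7677069628103, 19683508794382/7677069628103, -8537378997232/7677069628103], P' = [30708043390057/7677069628103 -28693483948557/7677069628103 11468785902921/7677069628103; -28693483948557/7677069628103 29099329033668/7677069628103 -9215168049030/7677069628103; 11468785902921/7677069628103 -9215168049030/7677069628103 6111124097305/7677069628103]

step 0: x̄ = F·x = [9, -6, -10]
step 0: P̄ = F·P·Fᵀ + Q = [74 -65 -29; -65 93 6; -29 6 41]
step 0: y = z − H·x̄ = [8, 44]
step 0: S = H·P̄·Hᵀ + R = [336 456; 456 1078]
step 0: K = P̄·Hᵀ·S⁻¹ = [8753/25712 -1993/6428; -2143/3214 987/3214; -2651/25712 1461/6428]
step 0: x' = x̄ + K·y = [-6167/3214, 3500/1607, -2649/3214]
step 0: P' = (I − K·H)·P̄ = [712031/25712 -45049/1607 228851/25712; -45049/1607 92241/3214 -28275/3214; 228851/25712 -28275/3214 79999/25712]
step 1: x̄ = F·x = [-7890/1607, 2574/1607, 947/3214]
step 1: P̄ = F·P·Fᵀ + Q = [723329/6428 -129073/6428 21517/12856; -129073/6428 47759/6428 -17891/12856; 21517/12856 -17891/12856 254991/25712]
step 1: y = z − H·x̄ = [-19162/1607, -49527/3214]
step 1: S = H·P̄·Hᵀ + R = [2317881/3214 4844103/6428; 4844103/6428 22583887/25712]
step 1: K = P̄·Hᵀ·S⁻¹ = [-398526815/1123438049 -32070734/1123438049; 39103390/1123438049 19153126/1123438049; -368152019/1123438049 351056689/1123438049]
step 1: x' = x̄ + K·y = [-269553053/1123438049, 1038041035/1123438049, -688808596/1123438049]
step 1: P' = (I − K·H)·P̄ = [6511422283/1123438049 -6112895468/1123438049 2425468393/1123438049; -6112895468/1123438049 6073792078/1123438049 -2057316374/1123438049; 2425468393/1123438049 -2057316374/1123438049 1170943040/1123438049]
step 2: x̄ = F·x = [-3872954805/1123438049, 2994272542/1123438049, 1028384753/1123438049]
step 2: P̄ = F·P·Fᵀ + Q = [29275358311/1123438049 -2849585409/1123438049 -3399342615/1123438049; -2849585409/1123438049 4443717849/1123438049 -617107206/1123438049; -3399342615/1123438049 -617107206/1123438049 11009009488/1123438049]
step 2: y = z − H·x̄ = [-4882922887/1123438049, -12085787737/1123438049]
step 2: S = H·P̄·Hᵀ + R = [255549462225/1123438049 283544799147/1123438049; 283544799147/1123438049 415856048270/1123438049]
step 2: K = P̄·Hᵀ·S⁻¹ = [-2014559441500/7677069628103 -330804564294/7677069628103; -405845085111/7677069628103 236289631245/7677069628103; -2253617853891/7677069628103 2357350681212/7677069628103]
step 2: x' = x̄ + K·y = [-14151177777913/7677069628103, 19683508794382/7677069628103, -8537378997232/7677069628103]
step 2: P' = (I − K·H)·P̄ = [30708043390057/7677069628103 -28693483948557/7677069628103 11468785902921/7677069628103; -28693483948557/7677069628103 29099329033668/7677069628103 -9215168049030/7677069628103; 11468785902921/7677069628103 -9215168049030/7677069628103 6111124097305/7677069628103]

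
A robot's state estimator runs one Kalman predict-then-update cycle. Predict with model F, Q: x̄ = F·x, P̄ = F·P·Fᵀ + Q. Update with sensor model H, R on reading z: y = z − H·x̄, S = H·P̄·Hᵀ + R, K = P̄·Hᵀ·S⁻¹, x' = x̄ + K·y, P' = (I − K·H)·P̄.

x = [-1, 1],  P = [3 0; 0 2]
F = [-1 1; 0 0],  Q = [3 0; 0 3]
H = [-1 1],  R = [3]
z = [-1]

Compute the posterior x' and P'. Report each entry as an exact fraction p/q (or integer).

x' = [10/7, 3/14]
P' = [24/7 12/7; 12/7 33/14]

x̄ = F·x = [2, 0]
P̄ = F·P·Fᵀ + Q = [8 0; 0 3]
y = z − H·x̄ = [1]
S = H·P̄·Hᵀ + R = [14]
K = P̄·Hᵀ·S⁻¹ = [-4/7; 3/14]
x' = x̄ + K·y = [10/7, 3/14]
P' = (I − K·H)·P̄ = [24/7 12/7; 12/7 33/14]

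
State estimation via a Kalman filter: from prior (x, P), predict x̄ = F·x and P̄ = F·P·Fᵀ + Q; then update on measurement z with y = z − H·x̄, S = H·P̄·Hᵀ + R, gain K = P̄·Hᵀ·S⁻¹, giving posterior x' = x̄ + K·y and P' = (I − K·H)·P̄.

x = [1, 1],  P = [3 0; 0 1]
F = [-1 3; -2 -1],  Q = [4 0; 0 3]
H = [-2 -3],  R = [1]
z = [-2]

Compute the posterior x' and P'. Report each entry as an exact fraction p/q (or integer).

x' = [111/35, -51/35]
P' = [2239/245 -1479/245; -1479/245 1004/245]

x̄ = F·x = [2, -3]
P̄ = F·P·Fᵀ + Q = [16 3; 3 16]
y = z − H·x̄ = [-7]
S = H·P̄·Hᵀ + R = [245]
K = P̄·Hᵀ·S⁻¹ = [-41/245; -54/245]
x' = x̄ + K·y = [111/35, -51/35]
P' = (I − K·H)·P̄ = [2239/245 -1479/245; -1479/245 1004/245]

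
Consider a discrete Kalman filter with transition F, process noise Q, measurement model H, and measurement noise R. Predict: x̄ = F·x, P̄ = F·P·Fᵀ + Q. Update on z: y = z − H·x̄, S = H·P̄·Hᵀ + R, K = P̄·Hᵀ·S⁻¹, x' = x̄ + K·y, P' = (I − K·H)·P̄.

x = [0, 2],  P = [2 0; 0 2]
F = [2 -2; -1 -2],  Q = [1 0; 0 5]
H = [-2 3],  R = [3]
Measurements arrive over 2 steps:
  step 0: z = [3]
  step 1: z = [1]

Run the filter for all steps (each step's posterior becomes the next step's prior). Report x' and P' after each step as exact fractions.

step 0: x' = [-393/79, -373/158], P' = [1101/79 723/79; 723/79 1001/158]
step 1: x' = [-175441/80303, -87148/80303], P' = [203757/80303 129498/80303; 129498/80303 108794/80303]

step 0: x̄ = F·x = [-4, -4]
step 0: P̄ = F·P·Fᵀ + Q = [17 4; 4 15]
step 0: y = z − H·x̄ = [7]
step 0: S = H·P̄·Hᵀ + R = [158]
step 0: K = P̄·Hᵀ·S⁻¹ = [-11/79; 37/158]
step 0: x' = x̄ + K·y = [-393/79, -373/158]
step 0: P' = (I − K·H)·P̄ = [1101/79 723/79; 723/79 1001/158]
step 1: x̄ = F·x = [-413/79, 766/79]
step 1: P̄ = F·P·Fᵀ + Q = [701/79 -1646/79; -1646/79 6390/79]
step 1: y = z − H·x̄ = [-3045/79]
step 1: S = H·P̄·Hᵀ + R = [80303/79]
step 1: K = P̄·Hᵀ·S⁻¹ = [-6340/80303; 22462/80303]
step 1: x' = x̄ + K·y = [-175441/80303, -87148/80303]
step 1: P' = (I − K·H)·P̄ = [203757/80303 129498/80303; 129498/80303 108794/80303]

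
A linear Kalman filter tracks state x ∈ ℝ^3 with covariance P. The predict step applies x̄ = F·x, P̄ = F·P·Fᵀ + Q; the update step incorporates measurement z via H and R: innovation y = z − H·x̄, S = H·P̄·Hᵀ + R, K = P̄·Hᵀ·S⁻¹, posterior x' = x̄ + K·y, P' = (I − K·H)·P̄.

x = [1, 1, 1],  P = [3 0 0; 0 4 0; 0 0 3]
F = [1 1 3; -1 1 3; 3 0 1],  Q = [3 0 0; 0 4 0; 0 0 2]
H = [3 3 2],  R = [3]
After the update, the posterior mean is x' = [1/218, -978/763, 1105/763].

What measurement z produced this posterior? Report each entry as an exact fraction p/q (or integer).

x̄ = F·x = [5, 3, 4]
P̄ = F·P·Fᵀ + Q = [37 28 18; 28 38 0; 18 0 32]
S = H·P̄·Hᵀ + R = [1526]
K = P̄·Hᵀ·S⁻¹ = [33/218; 99/763; 59/763]
x' − x̄ = [-1089/218, -3267/763, -1947/763] = K·y
y = (KᵀK)⁻¹·Kᵀ·(x' − x̄) = [-33]
z = y + H·x̄ = [-33] + [32] = [-1]

z = [-1]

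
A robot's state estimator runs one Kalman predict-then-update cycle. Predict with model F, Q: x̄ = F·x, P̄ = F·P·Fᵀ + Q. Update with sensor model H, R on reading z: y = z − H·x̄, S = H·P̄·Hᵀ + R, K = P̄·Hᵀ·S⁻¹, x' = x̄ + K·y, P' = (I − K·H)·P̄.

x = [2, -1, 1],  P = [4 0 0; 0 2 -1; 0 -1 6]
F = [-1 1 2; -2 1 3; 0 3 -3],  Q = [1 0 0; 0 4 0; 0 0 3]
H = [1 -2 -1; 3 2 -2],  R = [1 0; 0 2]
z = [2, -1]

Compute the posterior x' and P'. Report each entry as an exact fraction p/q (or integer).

x' = [-2113/2833, -43835/59493, -3862/2833]
P' = [18698/8499 -2504/8499 8240/2833; -2504/8499 12046/59493 -1105/2833; 8240/2833 -1105/2833 11832/2833]

x̄ = F·x = [-1, -2, -6]
P̄ = F·P·Fᵀ + Q = [27 41 -33; 41 70 -54; -33 -54 93]
y = z − H·x̄ = [-7, -6]
S = H·P̄·Hᵀ + R = [87 -120; -120 2217]
K = P̄·Hᵀ·S⁻¹ = [-338/2833 823/8499; -18415/59493 8959/59493; -1382/2833 -577/2833]
x' = x̄ + K·y = [-2113/2833, -43835/59493, -3862/2833]
P' = (I − K·H)·P̄ = [18698/8499 -2504/8499 8240/2833; -2504/8499 12046/59493 -1105/2833; 8240/2833 -1105/2833 11832/2833]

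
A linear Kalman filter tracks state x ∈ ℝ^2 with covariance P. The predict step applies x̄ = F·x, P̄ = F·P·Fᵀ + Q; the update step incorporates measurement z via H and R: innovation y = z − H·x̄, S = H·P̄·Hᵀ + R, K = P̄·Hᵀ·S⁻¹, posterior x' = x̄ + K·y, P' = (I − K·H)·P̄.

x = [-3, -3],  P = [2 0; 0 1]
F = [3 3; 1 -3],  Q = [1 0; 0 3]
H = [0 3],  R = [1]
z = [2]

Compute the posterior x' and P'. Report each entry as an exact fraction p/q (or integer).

x' = [-2142/127, 90/127]
P' = [3475/127 -3/127; -3/127 14/127]

x̄ = F·x = [-18, 6]
P̄ = F·P·Fᵀ + Q = [28 -3; -3 14]
y = z − H·x̄ = [-16]
S = H·P̄·Hᵀ + R = [127]
K = P̄·Hᵀ·S⁻¹ = [-9/127; 42/127]
x' = x̄ + K·y = [-2142/127, 90/127]
P' = (I − K·H)·P̄ = [3475/127 -3/127; -3/127 14/127]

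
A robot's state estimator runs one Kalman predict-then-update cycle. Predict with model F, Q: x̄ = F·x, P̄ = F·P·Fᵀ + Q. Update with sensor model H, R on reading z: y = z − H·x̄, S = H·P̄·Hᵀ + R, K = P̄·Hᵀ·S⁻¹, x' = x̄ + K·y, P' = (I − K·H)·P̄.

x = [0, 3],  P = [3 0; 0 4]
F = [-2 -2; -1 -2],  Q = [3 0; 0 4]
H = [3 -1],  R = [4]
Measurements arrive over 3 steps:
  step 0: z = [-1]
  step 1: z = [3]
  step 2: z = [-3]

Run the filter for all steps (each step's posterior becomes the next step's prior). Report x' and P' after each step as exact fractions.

step 0: x̄ = F·x = [-6, -6]
step 0: P̄ = F·P·Fᵀ + Q = [31 22; 22 23]
step 0: y = z − H·x̄ = [11]
step 0: S = H·P̄·Hᵀ + R = [174]
step 0: K = P̄·Hᵀ·S⁻¹ = [71/174; 43/174]
step 0: x' = x̄ + K·y = [-263/174, -571/174]
step 0: P' = (I − K·H)·P̄ = [353/174 775/174; 775/174 2153/174]
step 1: x̄ = F·x = [278/29, 1405/174]
step 1: P̄ = F·P·Fᵀ + Q = [2791/29 2328/29; 2328/29 12761/174]
step 1: y = z − H·x̄ = [-3077/174]
step 1: S = H·P̄·Hᵀ + R = [80363/174]
step 1: K = P̄·Hᵀ·S⁻¹ = [36270/80363; 29143/80363]
step 1: x' = x̄ + K·y = [128981/80363, 133546/80363]
step 1: P' = (I − K·H)·P̄ = [173827/80363 376401/80363; 376401/80363 1012631/80363]
step 2: x̄ = F·x = [-525054/80363, -396073/80363]
step 2: P̄ = F·P·Fᵀ + Q = [7998129/80363 6656584/80363; 6656584/80363 6051407/80363]
step 2: y = z − H·x̄ = [938000/80363]
step 2: S = H·P̄·Hᵀ + R = [38416516/80363]
step 2: K = P̄·Hᵀ·S⁻¹ = [17337803/38416516; 13918345/38416516]
step 2: x' = x̄ + K·y = [-12156982/9604129, -6720559/9604129]
step 2: P' = (I − K·H)·P̄ = [82884385/38416516 179301943/38416516; 179301943/38416516 482232449/38416516]

step 0: x' = [-263/174, -571/174], P' = [353/174 775/174; 775/174 2153/174]
step 1: x' = [128981/80363, 133546/80363], P' = [173827/80363 376401/80363; 376401/80363 1012631/80363]
step 2: x' = [-12156982/9604129, -6720559/9604129], P' = [82884385/38416516 179301943/38416516; 179301943/38416516 482232449/38416516]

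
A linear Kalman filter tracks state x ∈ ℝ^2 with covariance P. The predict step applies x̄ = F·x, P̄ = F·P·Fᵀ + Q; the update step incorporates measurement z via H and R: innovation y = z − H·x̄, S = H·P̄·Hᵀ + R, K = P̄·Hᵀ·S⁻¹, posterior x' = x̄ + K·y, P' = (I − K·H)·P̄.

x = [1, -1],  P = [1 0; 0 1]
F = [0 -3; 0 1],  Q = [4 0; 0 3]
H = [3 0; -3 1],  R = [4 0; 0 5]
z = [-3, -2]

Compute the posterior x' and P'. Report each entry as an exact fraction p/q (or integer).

x' = [-49/129, -535/387]
P' = [12/43 38/129; 38/129 3563/1548]

x̄ = F·x = [3, -1]
P̄ = F·P·Fᵀ + Q = [13 -3; -3 4]
y = z − H·x̄ = [-12, 8]
S = H·P̄·Hᵀ + R = [121 -126; -126 144]
K = P̄·Hᵀ·S⁻¹ = [9/43 -14/129; 19/86 439/1548]
x' = x̄ + K·y = [-49/129, -535/387]
P' = (I − K·H)·P̄ = [12/43 38/129; 38/129 3563/1548]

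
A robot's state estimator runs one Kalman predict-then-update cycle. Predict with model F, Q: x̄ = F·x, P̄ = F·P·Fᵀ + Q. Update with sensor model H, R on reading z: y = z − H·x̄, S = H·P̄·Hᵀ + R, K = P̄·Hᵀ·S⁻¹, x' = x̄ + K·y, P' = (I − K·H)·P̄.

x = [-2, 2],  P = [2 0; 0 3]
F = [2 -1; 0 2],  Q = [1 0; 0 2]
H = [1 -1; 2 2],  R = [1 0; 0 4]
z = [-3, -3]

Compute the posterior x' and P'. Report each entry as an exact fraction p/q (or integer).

x' = [-1377/581, 472/581]
P' = [276/581 -6/581; -6/581 278/581]

x̄ = F·x = [-6, 4]
P̄ = F·P·Fᵀ + Q = [12 -6; -6 14]
y = z − H·x̄ = [7, 1]
S = H·P̄·Hᵀ + R = [39 -4; -4 60]
K = P̄·Hᵀ·S⁻¹ = [282/581 135/581; -284/581 136/581]
x' = x̄ + K·y = [-1377/581, 472/581]
P' = (I − K·H)·P̄ = [276/581 -6/581; -6/581 278/581]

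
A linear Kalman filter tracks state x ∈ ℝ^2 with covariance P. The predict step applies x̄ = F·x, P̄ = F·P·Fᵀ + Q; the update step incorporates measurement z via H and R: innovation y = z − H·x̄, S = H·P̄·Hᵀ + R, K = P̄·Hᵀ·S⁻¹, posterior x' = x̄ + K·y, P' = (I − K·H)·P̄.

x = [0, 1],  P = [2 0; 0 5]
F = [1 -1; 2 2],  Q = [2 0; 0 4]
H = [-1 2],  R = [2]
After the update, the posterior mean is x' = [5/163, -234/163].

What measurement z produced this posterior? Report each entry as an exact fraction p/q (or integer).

x̄ = F·x = [-1, 2]
P̄ = F·P·Fᵀ + Q = [9 -6; -6 32]
S = H·P̄·Hᵀ + R = [163]
K = P̄·Hᵀ·S⁻¹ = [-21/163; 70/163]
x' − x̄ = [168/163, -560/163] = K·y
y = (KᵀK)⁻¹·Kᵀ·(x' − x̄) = [-8]
z = y + H·x̄ = [-8] + [5] = [-3]

z = [-3]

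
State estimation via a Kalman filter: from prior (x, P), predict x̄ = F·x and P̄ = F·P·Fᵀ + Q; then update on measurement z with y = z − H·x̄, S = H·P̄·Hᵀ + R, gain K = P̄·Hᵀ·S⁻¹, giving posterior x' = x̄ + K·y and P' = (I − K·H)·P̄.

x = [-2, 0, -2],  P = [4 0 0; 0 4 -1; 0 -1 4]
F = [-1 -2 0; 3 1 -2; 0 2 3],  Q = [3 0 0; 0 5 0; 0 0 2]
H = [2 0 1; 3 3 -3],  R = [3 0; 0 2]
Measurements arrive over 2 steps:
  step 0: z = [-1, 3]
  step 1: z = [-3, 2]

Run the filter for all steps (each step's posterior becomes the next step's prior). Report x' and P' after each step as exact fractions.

step 0: x' = [115786/93821, -49063/13403, -24796/7217], P' = [259162/93821 -90255/13403 -29069/7217; -90255/13403 249889/13403 12228/1031; -29069/7217 12228/1031 57361/7217]
step 1: x' = [-584329046/541792577, 510698214/541792577, -2537164/3131749], P' = [459678953/541792577 -863878450/541792577 -2519807/3131749; -863878450/541792577 68413467860/14628399579 85653716/28185741; -2519807/3131749 85653716/28185741 22121269/9395247]

step 0: x̄ = F·x = [2, -2, -6]
step 0: P̄ = F·P·Fᵀ + Q = [23 -24 -10; -24 65 -15; -10 -15 42]
step 0: y = z − H·x̄ = [1, -15]
step 0: S = H·P̄·Hᵀ + R = [97 -147; -147 1190]
step 0: K = P̄·Hᵀ·S⁻¹ = [6687/13403 7911/93821; -7182/13403 1005/13403; -37/1031 -1251/7217]
step 0: x' = x̄ + K·y = [115786/93821, -49063/13403, -24796/7217]
step 0: P' = (I − K·H)·P̄ = [259162/93821 -90255/13403 -29069/7217; -90255/13403 249889/13403 12228/1031; -29069/7217 12228/1031 57361/7217]
step 1: x̄ = F·x = [571096/93821, 92659/13403, -1653926/93821]
step 1: P̄ = F·P·Fᵀ + Q = [5010377/93821 548823/13403 -11276119/93821; 548823/13403 546660/13403 -1325749/13403; -11276119/93821 -1325749/13403 27248747/93821]
step 1: y = z − H·x̄ = [230271/93821, -8433263/93821]
step 1: S = H·P̄·Hᵀ + R = [2467242/93821 -22645785/93821; -22645785/93821 764125552/93821]
step 1: K = P̄·Hᵀ·S⁻¹ = [161143765/541792577 47590671/541792577; -731719232/14628399579 317235553/4876133193; 7002427/28185741 -1694177/9395247]
step 1: x' = x̄ + K·y = [-584329046/541792577, 510698214/541792577, -2537164/3131749]
step 1: P' = (I − K·H)·P̄ = [459678953/541792577 -863878450/541792577 -2519807/3131749; -863878450/541792577 68413467860/14628399579 85653716/28185741; -2519807/3131749 85653716/28185741 22121269/9395247]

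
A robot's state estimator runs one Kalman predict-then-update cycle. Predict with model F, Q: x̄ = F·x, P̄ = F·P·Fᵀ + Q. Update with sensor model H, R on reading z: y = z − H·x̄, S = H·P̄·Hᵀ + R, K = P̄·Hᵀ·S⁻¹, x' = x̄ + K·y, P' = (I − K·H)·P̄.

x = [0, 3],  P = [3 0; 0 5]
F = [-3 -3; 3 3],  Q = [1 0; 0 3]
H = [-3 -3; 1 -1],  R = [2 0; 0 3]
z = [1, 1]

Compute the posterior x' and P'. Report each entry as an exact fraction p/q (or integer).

x' = [2711/11174, -6315/11174]
P' = [8877/11174 -7707/11174; -7707/11174 8889/11174]

x̄ = F·x = [-9, 9]
P̄ = F·P·Fᵀ + Q = [73 -72; -72 75]
y = z − H·x̄ = [1, 19]
S = H·P̄·Hᵀ + R = [38 6; 6 295]
K = P̄·Hᵀ·S⁻¹ = [-1755/11174 2764/5587; -1773/11174 -2766/5587]
x' = x̄ + K·y = [2711/11174, -6315/11174]
P' = (I − K·H)·P̄ = [8877/11174 -7707/11174; -7707/11174 8889/11174]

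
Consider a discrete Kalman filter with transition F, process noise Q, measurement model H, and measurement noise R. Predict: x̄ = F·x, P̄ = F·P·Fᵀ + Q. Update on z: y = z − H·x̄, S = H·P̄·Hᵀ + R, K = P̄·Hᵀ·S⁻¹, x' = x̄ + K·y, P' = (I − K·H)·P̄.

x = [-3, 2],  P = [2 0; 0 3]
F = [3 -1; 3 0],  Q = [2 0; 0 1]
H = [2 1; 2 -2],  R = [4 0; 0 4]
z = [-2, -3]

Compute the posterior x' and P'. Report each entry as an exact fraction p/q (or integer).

x' = [-3283/2456, 33/1228]
P' = [657/1228 149/614; 149/614 245/307]

x̄ = F·x = [-11, -9]
P̄ = F·P·Fᵀ + Q = [23 18; 18 19]
y = z − H·x̄ = [29, 1]
S = H·P̄·Hᵀ + R = [187 18; 18 28]
K = P̄·Hᵀ·S⁻¹ = [403/1228 359/2456; 197/614 -341/1228]
x' = x̄ + K·y = [-3283/2456, 33/1228]
P' = (I − K·H)·P̄ = [657/1228 149/614; 149/614 245/307]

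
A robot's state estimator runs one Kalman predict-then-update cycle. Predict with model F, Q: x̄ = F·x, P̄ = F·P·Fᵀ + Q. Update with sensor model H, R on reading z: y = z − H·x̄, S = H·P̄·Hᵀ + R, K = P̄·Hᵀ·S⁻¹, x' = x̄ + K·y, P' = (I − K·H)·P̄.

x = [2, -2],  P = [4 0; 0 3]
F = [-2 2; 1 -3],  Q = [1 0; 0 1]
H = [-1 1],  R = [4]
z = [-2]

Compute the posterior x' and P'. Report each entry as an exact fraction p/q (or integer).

x' = [6/13, -12/13]
P' = [368/117 148/117; 148/117 380/117]

x̄ = F·x = [-8, 8]
P̄ = F·P·Fᵀ + Q = [29 -26; -26 32]
y = z − H·x̄ = [-18]
S = H·P̄·Hᵀ + R = [117]
K = P̄·Hᵀ·S⁻¹ = [-55/117; 58/117]
x' = x̄ + K·y = [6/13, -12/13]
P' = (I − K·H)·P̄ = [368/117 148/117; 148/117 380/117]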